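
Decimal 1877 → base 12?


Divide by 12 repeatedly:
1877 ÷ 12 = 156 remainder 5
156 ÷ 12 = 13 remainder 0
13 ÷ 12 = 1 remainder 1
1 ÷ 12 = 0 remainder 1
Reading remainders bottom-up:
= 1105


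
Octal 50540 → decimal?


Positional values:
Position 0: 0 × 8^0 = 0
Position 1: 4 × 8^1 = 32
Position 2: 5 × 8^2 = 320
Position 3: 0 × 8^3 = 0
Position 4: 5 × 8^4 = 20480
Sum = 0 + 32 + 320 + 0 + 20480
= 20832


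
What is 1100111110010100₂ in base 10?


Positional values:
Bit 2: 1 × 2^2 = 4
Bit 4: 1 × 2^4 = 16
Bit 7: 1 × 2^7 = 128
Bit 8: 1 × 2^8 = 256
Bit 9: 1 × 2^9 = 512
Bit 10: 1 × 2^10 = 1024
Bit 11: 1 × 2^11 = 2048
Bit 14: 1 × 2^14 = 16384
Bit 15: 1 × 2^15 = 32768
Sum = 4 + 16 + 128 + 256 + 512 + 1024 + 2048 + 16384 + 32768
= 53140


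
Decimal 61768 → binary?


Divide by 2 repeatedly:
61768 ÷ 2 = 30884 remainder 0
30884 ÷ 2 = 15442 remainder 0
15442 ÷ 2 = 7721 remainder 0
7721 ÷ 2 = 3860 remainder 1
3860 ÷ 2 = 1930 remainder 0
1930 ÷ 2 = 965 remainder 0
965 ÷ 2 = 482 remainder 1
482 ÷ 2 = 241 remainder 0
241 ÷ 2 = 120 remainder 1
120 ÷ 2 = 60 remainder 0
60 ÷ 2 = 30 remainder 0
30 ÷ 2 = 15 remainder 0
15 ÷ 2 = 7 remainder 1
7 ÷ 2 = 3 remainder 1
3 ÷ 2 = 1 remainder 1
1 ÷ 2 = 0 remainder 1
Reading remainders bottom-up:
= 1111000101001000


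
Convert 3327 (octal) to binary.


Each octal digit → 3 binary bits:
  3 = 011
  3 = 011
  2 = 010
  7 = 111
Concatenate: 011 011 010 111
= 011011010111


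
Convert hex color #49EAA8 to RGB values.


Hex: #49EAA8
R = 49₁₆ = 73
G = EA₁₆ = 234
B = A8₁₆ = 168
= RGB(73, 234, 168)


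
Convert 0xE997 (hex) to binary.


Each hex digit → 4 binary bits:
  E = 1110
  9 = 1001
  9 = 1001
  7 = 0111
Concatenate: 1110 1001 1001 0111
= 1110100110010111


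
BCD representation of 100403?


Each digit → 4-bit binary:
  1 → 0001
  0 → 0000
  0 → 0000
  4 → 0100
  0 → 0000
  3 → 0011
= 0001 0000 0000 0100 0000 0011


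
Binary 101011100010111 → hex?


Group into 4-bit nibbles: 0101011100010111
  0101 = 5
  0111 = 7
  0001 = 1
  0111 = 7
= 0x5717


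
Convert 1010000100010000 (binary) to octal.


Group into 3-bit groups: 001010000100010000
  001 = 1
  010 = 2
  000 = 0
  100 = 4
  010 = 2
  000 = 0
= 0o120420


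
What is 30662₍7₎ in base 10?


Positional values (base 7):
  2 × 7^0 = 2 × 1 = 2
  6 × 7^1 = 6 × 7 = 42
  6 × 7^2 = 6 × 49 = 294
  0 × 7^3 = 0 × 343 = 0
  3 × 7^4 = 3 × 2401 = 7203
Sum = 2 + 42 + 294 + 0 + 7203
= 7541


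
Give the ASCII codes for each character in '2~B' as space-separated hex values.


String: '2~B'  (3 characters)
Per-character ASCII lookup:
  '2': digits start at 48: '2' = 48 + 2 = 50 → 0x32
  '~': special character: '~' = 126 → 0x7E
  'B': uppercase starts at 65: 'B' = 65 + 1 = 66 → 0x42
= 0x32 0x7E 0x42


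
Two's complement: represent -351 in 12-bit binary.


Original: 000101011111
Step 1 - Invert all bits: 111010100000
Step 2 - Add 1: 111010100000 + 1
= 111010100001 (represents -351)


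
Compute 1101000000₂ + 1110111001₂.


Align and add column by column (LSB to MSB, carry propagating):
  01101000000
+ 01110111001
  -----------
  col 0: 0 + 1 + 0 (carry in) = 1 → bit 1, carry out 0
  col 1: 0 + 0 + 0 (carry in) = 0 → bit 0, carry out 0
  col 2: 0 + 0 + 0 (carry in) = 0 → bit 0, carry out 0
  col 3: 0 + 1 + 0 (carry in) = 1 → bit 1, carry out 0
  col 4: 0 + 1 + 0 (carry in) = 1 → bit 1, carry out 0
  col 5: 0 + 1 + 0 (carry in) = 1 → bit 1, carry out 0
  col 6: 1 + 0 + 0 (carry in) = 1 → bit 1, carry out 0
  col 7: 0 + 1 + 0 (carry in) = 1 → bit 1, carry out 0
  col 8: 1 + 1 + 0 (carry in) = 2 → bit 0, carry out 1
  col 9: 1 + 1 + 1 (carry in) = 3 → bit 1, carry out 1
  col 10: 0 + 0 + 1 (carry in) = 1 → bit 1, carry out 0
Reading bits MSB→LSB: 11011111001
Strip leading zeros: 11011111001
= 11011111001


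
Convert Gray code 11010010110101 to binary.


Gray code: 11010010110101
MSB stays the same: 1
Each subsequent bit = prev_binary XOR current_gray:
  B[1] = 1 XOR 1 = 0
  B[2] = 0 XOR 0 = 0
  B[3] = 0 XOR 1 = 1
  B[4] = 1 XOR 0 = 1
  B[5] = 1 XOR 0 = 1
  B[6] = 1 XOR 1 = 0
  B[7] = 0 XOR 0 = 0
  B[8] = 0 XOR 1 = 1
  B[9] = 1 XOR 1 = 0
  B[10] = 0 XOR 0 = 0
  B[11] = 0 XOR 1 = 1
  B[12] = 1 XOR 0 = 1
  B[13] = 1 XOR 1 = 0
= 10011100100110 (10022 decimal)


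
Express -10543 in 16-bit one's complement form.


Original: 0010100100101111
Invert all bits:
  bit 0: 0 → 1
  bit 1: 0 → 1
  bit 2: 1 → 0
  bit 3: 0 → 1
  bit 4: 1 → 0
  bit 5: 0 → 1
  bit 6: 0 → 1
  bit 7: 1 → 0
  bit 8: 0 → 1
  bit 9: 0 → 1
  bit 10: 1 → 0
  bit 11: 0 → 1
  bit 12: 1 → 0
  bit 13: 1 → 0
  bit 14: 1 → 0
  bit 15: 1 → 0
= 1101011011010000


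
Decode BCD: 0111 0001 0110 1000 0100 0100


Each 4-bit group → digit:
  0111 → 7
  0001 → 1
  0110 → 6
  1000 → 8
  0100 → 4
  0100 → 4
= 716844


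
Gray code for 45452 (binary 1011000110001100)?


Binary: 1011000110001100
Gray code: G = B XOR (B >> 1)
B >> 1 = 0101100011000110
1011000110001100 XOR 0101100011000110:
  1 XOR 0 = 1
  0 XOR 1 = 1
  1 XOR 0 = 1
  1 XOR 1 = 0
  0 XOR 1 = 1
  0 XOR 0 = 0
  0 XOR 0 = 0
  1 XOR 0 = 1
  1 XOR 1 = 0
  0 XOR 1 = 1
  0 XOR 0 = 0
  0 XOR 0 = 0
  1 XOR 0 = 1
  1 XOR 1 = 0
  0 XOR 1 = 1
  0 XOR 0 = 0
= 1110100101001010


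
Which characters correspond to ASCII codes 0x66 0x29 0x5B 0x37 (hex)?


Codes (hex): 0x66 0x29 0x5B 0x37
Per-code ASCII lookup:
  0x66 = 102  (range 97-122: lowercase, 102 - 97 = 5) → 'f'
  0x29 = 41  (special character) → ')'
  0x5B = 91  (special character) → '['
  0x37 = 55  (range 48-57: digits, 55 - 48 = 7) → '7'
= 'f)[7'


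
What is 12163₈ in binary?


Each octal digit → 3 binary bits:
  1 = 001
  2 = 010
  1 = 001
  6 = 110
  3 = 011
Concatenate: 001 010 001 110 011
= 001010001110011


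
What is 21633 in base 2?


Divide by 2 repeatedly:
21633 ÷ 2 = 10816 remainder 1
10816 ÷ 2 = 5408 remainder 0
5408 ÷ 2 = 2704 remainder 0
2704 ÷ 2 = 1352 remainder 0
1352 ÷ 2 = 676 remainder 0
676 ÷ 2 = 338 remainder 0
338 ÷ 2 = 169 remainder 0
169 ÷ 2 = 84 remainder 1
84 ÷ 2 = 42 remainder 0
42 ÷ 2 = 21 remainder 0
21 ÷ 2 = 10 remainder 1
10 ÷ 2 = 5 remainder 0
5 ÷ 2 = 2 remainder 1
2 ÷ 2 = 1 remainder 0
1 ÷ 2 = 0 remainder 1
Reading remainders bottom-up:
= 101010010000001


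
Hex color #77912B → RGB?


Hex: #77912B
R = 77₁₆ = 119
G = 91₁₆ = 145
B = 2B₁₆ = 43
= RGB(119, 145, 43)


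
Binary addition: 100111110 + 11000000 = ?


Align and add column by column (LSB to MSB, carry propagating):
  0100111110
+ 0011000000
  ----------
  col 0: 0 + 0 + 0 (carry in) = 0 → bit 0, carry out 0
  col 1: 1 + 0 + 0 (carry in) = 1 → bit 1, carry out 0
  col 2: 1 + 0 + 0 (carry in) = 1 → bit 1, carry out 0
  col 3: 1 + 0 + 0 (carry in) = 1 → bit 1, carry out 0
  col 4: 1 + 0 + 0 (carry in) = 1 → bit 1, carry out 0
  col 5: 1 + 0 + 0 (carry in) = 1 → bit 1, carry out 0
  col 6: 0 + 1 + 0 (carry in) = 1 → bit 1, carry out 0
  col 7: 0 + 1 + 0 (carry in) = 1 → bit 1, carry out 0
  col 8: 1 + 0 + 0 (carry in) = 1 → bit 1, carry out 0
  col 9: 0 + 0 + 0 (carry in) = 0 → bit 0, carry out 0
Reading bits MSB→LSB: 0111111110
Strip leading zeros: 111111110
= 111111110


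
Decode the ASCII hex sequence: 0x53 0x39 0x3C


Codes (hex): 0x53 0x39 0x3C
Per-code ASCII lookup:
  0x53 = 83  (range 65-90: uppercase, 83 - 65 = 18) → 'S'
  0x39 = 57  (range 48-57: digits, 57 - 48 = 9) → '9'
  0x3C = 60  (special character) → '<'
= 'S9<'


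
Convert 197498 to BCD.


Each digit → 4-bit binary:
  1 → 0001
  9 → 1001
  7 → 0111
  4 → 0100
  9 → 1001
  8 → 1000
= 0001 1001 0111 0100 1001 1000


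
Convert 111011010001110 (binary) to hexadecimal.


Group into 4-bit nibbles: 0111011010001110
  0111 = 7
  0110 = 6
  1000 = 8
  1110 = E
= 0x768E


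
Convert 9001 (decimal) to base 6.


Divide by 6 repeatedly:
9001 ÷ 6 = 1500 remainder 1
1500 ÷ 6 = 250 remainder 0
250 ÷ 6 = 41 remainder 4
41 ÷ 6 = 6 remainder 5
6 ÷ 6 = 1 remainder 0
1 ÷ 6 = 0 remainder 1
Reading remainders bottom-up:
= 105401


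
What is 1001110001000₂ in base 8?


Group into 3-bit groups: 001001110001000
  001 = 1
  001 = 1
  110 = 6
  001 = 1
  000 = 0
= 0o11610


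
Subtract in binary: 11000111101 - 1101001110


Align and subtract column by column (LSB to MSB, borrowing when needed):
  11000111101
- 01101001110
  -----------
  col 0: (1 - 0 borrow-in) - 0 → 1 - 0 = 1, borrow out 0
  col 1: (0 - 0 borrow-in) - 1 → borrow from next column: (0+2) - 1 = 1, borrow out 1
  col 2: (1 - 1 borrow-in) - 1 → borrow from next column: (0+2) - 1 = 1, borrow out 1
  col 3: (1 - 1 borrow-in) - 1 → borrow from next column: (0+2) - 1 = 1, borrow out 1
  col 4: (1 - 1 borrow-in) - 0 → 0 - 0 = 0, borrow out 0
  col 5: (1 - 0 borrow-in) - 0 → 1 - 0 = 1, borrow out 0
  col 6: (0 - 0 borrow-in) - 1 → borrow from next column: (0+2) - 1 = 1, borrow out 1
  col 7: (0 - 1 borrow-in) - 0 → borrow from next column: (-1+2) - 0 = 1, borrow out 1
  col 8: (0 - 1 borrow-in) - 1 → borrow from next column: (-1+2) - 1 = 0, borrow out 1
  col 9: (1 - 1 borrow-in) - 1 → borrow from next column: (0+2) - 1 = 1, borrow out 1
  col 10: (1 - 1 borrow-in) - 0 → 0 - 0 = 0, borrow out 0
Reading bits MSB→LSB: 01011101111
Strip leading zeros: 1011101111
= 1011101111


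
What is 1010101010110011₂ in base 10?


Positional values:
Bit 0: 1 × 2^0 = 1
Bit 1: 1 × 2^1 = 2
Bit 4: 1 × 2^4 = 16
Bit 5: 1 × 2^5 = 32
Bit 7: 1 × 2^7 = 128
Bit 9: 1 × 2^9 = 512
Bit 11: 1 × 2^11 = 2048
Bit 13: 1 × 2^13 = 8192
Bit 15: 1 × 2^15 = 32768
Sum = 1 + 2 + 16 + 32 + 128 + 512 + 2048 + 8192 + 32768
= 43699


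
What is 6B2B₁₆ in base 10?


Positional values:
Position 0: B × 16^0 = 11 × 1 = 11
Position 1: 2 × 16^1 = 2 × 16 = 32
Position 2: B × 16^2 = 11 × 256 = 2816
Position 3: 6 × 16^3 = 6 × 4096 = 24576
Sum = 11 + 32 + 2816 + 24576
= 27435


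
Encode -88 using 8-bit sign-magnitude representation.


Sign bit: 1 (negative)
Magnitude: 88 = 1011000
= 11011000


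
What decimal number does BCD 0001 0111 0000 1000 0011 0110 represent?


Each 4-bit group → digit:
  0001 → 1
  0111 → 7
  0000 → 0
  1000 → 8
  0011 → 3
  0110 → 6
= 170836


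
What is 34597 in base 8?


Divide by 8 repeatedly:
34597 ÷ 8 = 4324 remainder 5
4324 ÷ 8 = 540 remainder 4
540 ÷ 8 = 67 remainder 4
67 ÷ 8 = 8 remainder 3
8 ÷ 8 = 1 remainder 0
1 ÷ 8 = 0 remainder 1
Reading remainders bottom-up:
= 0o103445


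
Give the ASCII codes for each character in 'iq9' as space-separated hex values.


String: 'iq9'  (3 characters)
Per-character ASCII lookup:
  'i': lowercase starts at 97: 'i' = 97 + 8 = 105 → 0x69
  'q': lowercase starts at 97: 'q' = 97 + 16 = 113 → 0x71
  '9': digits start at 48: '9' = 48 + 9 = 57 → 0x39
= 0x69 0x71 0x39


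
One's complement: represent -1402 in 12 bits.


Original: 010101111010
Invert all bits:
  bit 0: 0 → 1
  bit 1: 1 → 0
  bit 2: 0 → 1
  bit 3: 1 → 0
  bit 4: 0 → 1
  bit 5: 1 → 0
  bit 6: 1 → 0
  bit 7: 1 → 0
  bit 8: 1 → 0
  bit 9: 0 → 1
  bit 10: 1 → 0
  bit 11: 0 → 1
= 101010000101


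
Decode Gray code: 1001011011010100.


Gray code: 1001011011010100
MSB stays the same: 1
Each subsequent bit = prev_binary XOR current_gray:
  B[1] = 1 XOR 0 = 1
  B[2] = 1 XOR 0 = 1
  B[3] = 1 XOR 1 = 0
  B[4] = 0 XOR 0 = 0
  B[5] = 0 XOR 1 = 1
  B[6] = 1 XOR 1 = 0
  B[7] = 0 XOR 0 = 0
  B[8] = 0 XOR 1 = 1
  B[9] = 1 XOR 1 = 0
  B[10] = 0 XOR 0 = 0
  B[11] = 0 XOR 1 = 1
  B[12] = 1 XOR 0 = 1
  B[13] = 1 XOR 1 = 0
  B[14] = 0 XOR 0 = 0
  B[15] = 0 XOR 0 = 0
= 1110010010011000 (58520 decimal)


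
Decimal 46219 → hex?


Divide by 16 repeatedly:
46219 ÷ 16 = 2888 remainder 11 (B)
2888 ÷ 16 = 180 remainder 8 (8)
180 ÷ 16 = 11 remainder 4 (4)
11 ÷ 16 = 0 remainder 11 (B)
Reading remainders bottom-up:
= 0xB48B


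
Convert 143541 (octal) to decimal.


Positional values:
Position 0: 1 × 8^0 = 1
Position 1: 4 × 8^1 = 32
Position 2: 5 × 8^2 = 320
Position 3: 3 × 8^3 = 1536
Position 4: 4 × 8^4 = 16384
Position 5: 1 × 8^5 = 32768
Sum = 1 + 32 + 320 + 1536 + 16384 + 32768
= 51041


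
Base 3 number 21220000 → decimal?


Positional values (base 3):
  0 × 3^0 = 0 × 1 = 0
  0 × 3^1 = 0 × 3 = 0
  0 × 3^2 = 0 × 9 = 0
  0 × 3^3 = 0 × 27 = 0
  2 × 3^4 = 2 × 81 = 162
  2 × 3^5 = 2 × 243 = 486
  1 × 3^6 = 1 × 729 = 729
  2 × 3^7 = 2 × 2187 = 4374
Sum = 0 + 0 + 0 + 0 + 162 + 486 + 729 + 4374
= 5751


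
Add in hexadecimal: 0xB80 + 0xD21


Align and add column by column (LSB to MSB, each column mod 16 with carry):
  0B80
+ 0D21
  ----
  col 0: 0(0) + 1(1) + 0 (carry in) = 1 → 1(1), carry out 0
  col 1: 8(8) + 2(2) + 0 (carry in) = 10 → A(10), carry out 0
  col 2: B(11) + D(13) + 0 (carry in) = 24 → 8(8), carry out 1
  col 3: 0(0) + 0(0) + 1 (carry in) = 1 → 1(1), carry out 0
Reading digits MSB→LSB: 18A1
Strip leading zeros: 18A1
= 0x18A1


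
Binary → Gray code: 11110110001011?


Binary: 11110110001011
Gray code: G = B XOR (B >> 1)
B >> 1 = 01111011000101
11110110001011 XOR 01111011000101:
  1 XOR 0 = 1
  1 XOR 1 = 0
  1 XOR 1 = 0
  1 XOR 1 = 0
  0 XOR 1 = 1
  1 XOR 0 = 1
  1 XOR 1 = 0
  0 XOR 1 = 1
  0 XOR 0 = 0
  0 XOR 0 = 0
  1 XOR 0 = 1
  0 XOR 1 = 1
  1 XOR 0 = 1
  1 XOR 1 = 0
= 10001101001110


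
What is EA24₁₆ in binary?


Each hex digit → 4 binary bits:
  E = 1110
  A = 1010
  2 = 0010
  4 = 0100
Concatenate: 1110 1010 0010 0100
= 1110101000100100


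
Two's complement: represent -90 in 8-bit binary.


Original: 01011010
Step 1 - Invert all bits: 10100101
Step 2 - Add 1: 10100101 + 1
= 10100110 (represents -90)


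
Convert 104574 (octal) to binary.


Each octal digit → 3 binary bits:
  1 = 001
  0 = 000
  4 = 100
  5 = 101
  7 = 111
  4 = 100
Concatenate: 001 000 100 101 111 100
= 001000100101111100


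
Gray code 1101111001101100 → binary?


Gray code: 1101111001101100
MSB stays the same: 1
Each subsequent bit = prev_binary XOR current_gray:
  B[1] = 1 XOR 1 = 0
  B[2] = 0 XOR 0 = 0
  B[3] = 0 XOR 1 = 1
  B[4] = 1 XOR 1 = 0
  B[5] = 0 XOR 1 = 1
  B[6] = 1 XOR 1 = 0
  B[7] = 0 XOR 0 = 0
  B[8] = 0 XOR 0 = 0
  B[9] = 0 XOR 1 = 1
  B[10] = 1 XOR 1 = 0
  B[11] = 0 XOR 0 = 0
  B[12] = 0 XOR 1 = 1
  B[13] = 1 XOR 1 = 0
  B[14] = 0 XOR 0 = 0
  B[15] = 0 XOR 0 = 0
= 1001010001001000 (37960 decimal)


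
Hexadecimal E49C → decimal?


Positional values:
Position 0: C × 16^0 = 12 × 1 = 12
Position 1: 9 × 16^1 = 9 × 16 = 144
Position 2: 4 × 16^2 = 4 × 256 = 1024
Position 3: E × 16^3 = 14 × 4096 = 57344
Sum = 12 + 144 + 1024 + 57344
= 58524


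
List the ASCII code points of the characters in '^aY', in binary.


String: '^aY'  (3 characters)
Per-character ASCII lookup:
  '^': special character: '^' = 94 → 1011110
  'a': lowercase starts at 97: 'a' = 97 + 0 = 97 → 1100001
  'Y': uppercase starts at 65: 'Y' = 65 + 24 = 89 → 1011001
= 1011110 1100001 1011001


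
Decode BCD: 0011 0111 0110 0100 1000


Each 4-bit group → digit:
  0011 → 3
  0111 → 7
  0110 → 6
  0100 → 4
  1000 → 8
= 37648


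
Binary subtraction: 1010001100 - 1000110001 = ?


Align and subtract column by column (LSB to MSB, borrowing when needed):
  1010001100
- 1000110001
  ----------
  col 0: (0 - 0 borrow-in) - 1 → borrow from next column: (0+2) - 1 = 1, borrow out 1
  col 1: (0 - 1 borrow-in) - 0 → borrow from next column: (-1+2) - 0 = 1, borrow out 1
  col 2: (1 - 1 borrow-in) - 0 → 0 - 0 = 0, borrow out 0
  col 3: (1 - 0 borrow-in) - 0 → 1 - 0 = 1, borrow out 0
  col 4: (0 - 0 borrow-in) - 1 → borrow from next column: (0+2) - 1 = 1, borrow out 1
  col 5: (0 - 1 borrow-in) - 1 → borrow from next column: (-1+2) - 1 = 0, borrow out 1
  col 6: (0 - 1 borrow-in) - 0 → borrow from next column: (-1+2) - 0 = 1, borrow out 1
  col 7: (1 - 1 borrow-in) - 0 → 0 - 0 = 0, borrow out 0
  col 8: (0 - 0 borrow-in) - 0 → 0 - 0 = 0, borrow out 0
  col 9: (1 - 0 borrow-in) - 1 → 1 - 1 = 0, borrow out 0
Reading bits MSB→LSB: 0001011011
Strip leading zeros: 1011011
= 1011011


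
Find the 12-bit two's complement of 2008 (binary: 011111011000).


Original: 011111011000
Step 1 - Invert all bits: 100000100111
Step 2 - Add 1: 100000100111 + 1
= 100000101000 (represents -2008)


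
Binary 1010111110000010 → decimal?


Positional values:
Bit 1: 1 × 2^1 = 2
Bit 7: 1 × 2^7 = 128
Bit 8: 1 × 2^8 = 256
Bit 9: 1 × 2^9 = 512
Bit 10: 1 × 2^10 = 1024
Bit 11: 1 × 2^11 = 2048
Bit 13: 1 × 2^13 = 8192
Bit 15: 1 × 2^15 = 32768
Sum = 2 + 128 + 256 + 512 + 1024 + 2048 + 8192 + 32768
= 44930


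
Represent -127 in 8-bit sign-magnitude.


Sign bit: 1 (negative)
Magnitude: 127 = 1111111
= 11111111


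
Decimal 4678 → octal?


Divide by 8 repeatedly:
4678 ÷ 8 = 584 remainder 6
584 ÷ 8 = 73 remainder 0
73 ÷ 8 = 9 remainder 1
9 ÷ 8 = 1 remainder 1
1 ÷ 8 = 0 remainder 1
Reading remainders bottom-up:
= 0o11106


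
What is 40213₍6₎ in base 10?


Positional values (base 6):
  3 × 6^0 = 3 × 1 = 3
  1 × 6^1 = 1 × 6 = 6
  2 × 6^2 = 2 × 36 = 72
  0 × 6^3 = 0 × 216 = 0
  4 × 6^4 = 4 × 1296 = 5184
Sum = 3 + 6 + 72 + 0 + 5184
= 5265


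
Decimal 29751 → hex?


Divide by 16 repeatedly:
29751 ÷ 16 = 1859 remainder 7 (7)
1859 ÷ 16 = 116 remainder 3 (3)
116 ÷ 16 = 7 remainder 4 (4)
7 ÷ 16 = 0 remainder 7 (7)
Reading remainders bottom-up:
= 0x7437


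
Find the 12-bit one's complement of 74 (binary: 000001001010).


Original: 000001001010
Invert all bits:
  bit 0: 0 → 1
  bit 1: 0 → 1
  bit 2: 0 → 1
  bit 3: 0 → 1
  bit 4: 0 → 1
  bit 5: 1 → 0
  bit 6: 0 → 1
  bit 7: 0 → 1
  bit 8: 1 → 0
  bit 9: 0 → 1
  bit 10: 1 → 0
  bit 11: 0 → 1
= 111110110101


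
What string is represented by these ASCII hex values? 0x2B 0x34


Codes (hex): 0x2B 0x34
Per-code ASCII lookup:
  0x2B = 43  (special character) → '+'
  0x34 = 52  (range 48-57: digits, 52 - 48 = 4) → '4'
= '+4'


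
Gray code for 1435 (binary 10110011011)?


Binary: 10110011011
Gray code: G = B XOR (B >> 1)
B >> 1 = 01011001101
10110011011 XOR 01011001101:
  1 XOR 0 = 1
  0 XOR 1 = 1
  1 XOR 0 = 1
  1 XOR 1 = 0
  0 XOR 1 = 1
  0 XOR 0 = 0
  1 XOR 0 = 1
  1 XOR 1 = 0
  0 XOR 1 = 1
  1 XOR 0 = 1
  1 XOR 1 = 0
= 11101010110


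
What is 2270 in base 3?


Divide by 3 repeatedly:
2270 ÷ 3 = 756 remainder 2
756 ÷ 3 = 252 remainder 0
252 ÷ 3 = 84 remainder 0
84 ÷ 3 = 28 remainder 0
28 ÷ 3 = 9 remainder 1
9 ÷ 3 = 3 remainder 0
3 ÷ 3 = 1 remainder 0
1 ÷ 3 = 0 remainder 1
Reading remainders bottom-up:
= 10010002


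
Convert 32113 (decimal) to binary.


Divide by 2 repeatedly:
32113 ÷ 2 = 16056 remainder 1
16056 ÷ 2 = 8028 remainder 0
8028 ÷ 2 = 4014 remainder 0
4014 ÷ 2 = 2007 remainder 0
2007 ÷ 2 = 1003 remainder 1
1003 ÷ 2 = 501 remainder 1
501 ÷ 2 = 250 remainder 1
250 ÷ 2 = 125 remainder 0
125 ÷ 2 = 62 remainder 1
62 ÷ 2 = 31 remainder 0
31 ÷ 2 = 15 remainder 1
15 ÷ 2 = 7 remainder 1
7 ÷ 2 = 3 remainder 1
3 ÷ 2 = 1 remainder 1
1 ÷ 2 = 0 remainder 1
Reading remainders bottom-up:
= 111110101110001


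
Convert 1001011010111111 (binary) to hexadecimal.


Group into 4-bit nibbles: 1001011010111111
  1001 = 9
  0110 = 6
  1011 = B
  1111 = F
= 0x96BF


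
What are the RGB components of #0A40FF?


Hex: #0A40FF
R = 0A₁₆ = 10
G = 40₁₆ = 64
B = FF₁₆ = 255
= RGB(10, 64, 255)


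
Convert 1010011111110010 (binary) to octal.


Group into 3-bit groups: 001010011111110010
  001 = 1
  010 = 2
  011 = 3
  111 = 7
  110 = 6
  010 = 2
= 0o123762


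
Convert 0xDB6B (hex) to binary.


Each hex digit → 4 binary bits:
  D = 1101
  B = 1011
  6 = 0110
  B = 1011
Concatenate: 1101 1011 0110 1011
= 1101101101101011


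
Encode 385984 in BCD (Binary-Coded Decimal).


Each digit → 4-bit binary:
  3 → 0011
  8 → 1000
  5 → 0101
  9 → 1001
  8 → 1000
  4 → 0100
= 0011 1000 0101 1001 1000 0100


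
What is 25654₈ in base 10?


Positional values:
Position 0: 4 × 8^0 = 4
Position 1: 5 × 8^1 = 40
Position 2: 6 × 8^2 = 384
Position 3: 5 × 8^3 = 2560
Position 4: 2 × 8^4 = 8192
Sum = 4 + 40 + 384 + 2560 + 8192
= 11180


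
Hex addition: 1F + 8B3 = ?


Align and add column by column (LSB to MSB, each column mod 16 with carry):
  001F
+ 08B3
  ----
  col 0: F(15) + 3(3) + 0 (carry in) = 18 → 2(2), carry out 1
  col 1: 1(1) + B(11) + 1 (carry in) = 13 → D(13), carry out 0
  col 2: 0(0) + 8(8) + 0 (carry in) = 8 → 8(8), carry out 0
  col 3: 0(0) + 0(0) + 0 (carry in) = 0 → 0(0), carry out 0
Reading digits MSB→LSB: 08D2
Strip leading zeros: 8D2
= 0x8D2


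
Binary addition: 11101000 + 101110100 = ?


Align and add column by column (LSB to MSB, carry propagating):
  0011101000
+ 0101110100
  ----------
  col 0: 0 + 0 + 0 (carry in) = 0 → bit 0, carry out 0
  col 1: 0 + 0 + 0 (carry in) = 0 → bit 0, carry out 0
  col 2: 0 + 1 + 0 (carry in) = 1 → bit 1, carry out 0
  col 3: 1 + 0 + 0 (carry in) = 1 → bit 1, carry out 0
  col 4: 0 + 1 + 0 (carry in) = 1 → bit 1, carry out 0
  col 5: 1 + 1 + 0 (carry in) = 2 → bit 0, carry out 1
  col 6: 1 + 1 + 1 (carry in) = 3 → bit 1, carry out 1
  col 7: 1 + 0 + 1 (carry in) = 2 → bit 0, carry out 1
  col 8: 0 + 1 + 1 (carry in) = 2 → bit 0, carry out 1
  col 9: 0 + 0 + 1 (carry in) = 1 → bit 1, carry out 0
Reading bits MSB→LSB: 1001011100
Strip leading zeros: 1001011100
= 1001011100


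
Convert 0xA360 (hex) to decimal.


Positional values:
Position 0: 0 × 16^0 = 0 × 1 = 0
Position 1: 6 × 16^1 = 6 × 16 = 96
Position 2: 3 × 16^2 = 3 × 256 = 768
Position 3: A × 16^3 = 10 × 4096 = 40960
Sum = 0 + 96 + 768 + 40960
= 41824


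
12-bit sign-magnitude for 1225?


Sign bit: 0 (positive)
Magnitude: 1225 = 10011001001
= 010011001001


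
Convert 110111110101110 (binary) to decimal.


Positional values:
Bit 1: 1 × 2^1 = 2
Bit 2: 1 × 2^2 = 4
Bit 3: 1 × 2^3 = 8
Bit 5: 1 × 2^5 = 32
Bit 7: 1 × 2^7 = 128
Bit 8: 1 × 2^8 = 256
Bit 9: 1 × 2^9 = 512
Bit 10: 1 × 2^10 = 1024
Bit 11: 1 × 2^11 = 2048
Bit 13: 1 × 2^13 = 8192
Bit 14: 1 × 2^14 = 16384
Sum = 2 + 4 + 8 + 32 + 128 + 256 + 512 + 1024 + 2048 + 8192 + 16384
= 28590


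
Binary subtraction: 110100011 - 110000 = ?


Align and subtract column by column (LSB to MSB, borrowing when needed):
  110100011
- 000110000
  ---------
  col 0: (1 - 0 borrow-in) - 0 → 1 - 0 = 1, borrow out 0
  col 1: (1 - 0 borrow-in) - 0 → 1 - 0 = 1, borrow out 0
  col 2: (0 - 0 borrow-in) - 0 → 0 - 0 = 0, borrow out 0
  col 3: (0 - 0 borrow-in) - 0 → 0 - 0 = 0, borrow out 0
  col 4: (0 - 0 borrow-in) - 1 → borrow from next column: (0+2) - 1 = 1, borrow out 1
  col 5: (1 - 1 borrow-in) - 1 → borrow from next column: (0+2) - 1 = 1, borrow out 1
  col 6: (0 - 1 borrow-in) - 0 → borrow from next column: (-1+2) - 0 = 1, borrow out 1
  col 7: (1 - 1 borrow-in) - 0 → 0 - 0 = 0, borrow out 0
  col 8: (1 - 0 borrow-in) - 0 → 1 - 0 = 1, borrow out 0
Reading bits MSB→LSB: 101110011
Strip leading zeros: 101110011
= 101110011


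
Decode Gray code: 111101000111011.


Gray code: 111101000111011
MSB stays the same: 1
Each subsequent bit = prev_binary XOR current_gray:
  B[1] = 1 XOR 1 = 0
  B[2] = 0 XOR 1 = 1
  B[3] = 1 XOR 1 = 0
  B[4] = 0 XOR 0 = 0
  B[5] = 0 XOR 1 = 1
  B[6] = 1 XOR 0 = 1
  B[7] = 1 XOR 0 = 1
  B[8] = 1 XOR 0 = 1
  B[9] = 1 XOR 1 = 0
  B[10] = 0 XOR 1 = 1
  B[11] = 1 XOR 1 = 0
  B[12] = 0 XOR 0 = 0
  B[13] = 0 XOR 1 = 1
  B[14] = 1 XOR 1 = 0
= 101001111010010 (21458 decimal)


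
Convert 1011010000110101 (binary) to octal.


Group into 3-bit groups: 001011010000110101
  001 = 1
  011 = 3
  010 = 2
  000 = 0
  110 = 6
  101 = 5
= 0o132065


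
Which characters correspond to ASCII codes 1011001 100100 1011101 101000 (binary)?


Codes (binary): 1011001 100100 1011101 101000
Per-code ASCII lookup:
  1011001 = 89  (range 65-90: uppercase, 89 - 65 = 24) → 'Y'
  100100 = 36  (special character) → '$'
  1011101 = 93  (special character) → ']'
  101000 = 40  (special character) → '('
= 'Y$]('


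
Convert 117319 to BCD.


Each digit → 4-bit binary:
  1 → 0001
  1 → 0001
  7 → 0111
  3 → 0011
  1 → 0001
  9 → 1001
= 0001 0001 0111 0011 0001 1001


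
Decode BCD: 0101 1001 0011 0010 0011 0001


Each 4-bit group → digit:
  0101 → 5
  1001 → 9
  0011 → 3
  0010 → 2
  0011 → 3
  0001 → 1
= 593231


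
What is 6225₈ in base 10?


Positional values:
Position 0: 5 × 8^0 = 5
Position 1: 2 × 8^1 = 16
Position 2: 2 × 8^2 = 128
Position 3: 6 × 8^3 = 3072
Sum = 5 + 16 + 128 + 3072
= 3221


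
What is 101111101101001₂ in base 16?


Group into 4-bit nibbles: 0101111101101001
  0101 = 5
  1111 = F
  0110 = 6
  1001 = 9
= 0x5F69


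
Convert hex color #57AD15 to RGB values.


Hex: #57AD15
R = 57₁₆ = 87
G = AD₁₆ = 173
B = 15₁₆ = 21
= RGB(87, 173, 21)


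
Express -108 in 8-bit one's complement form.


Original: 01101100
Invert all bits:
  bit 0: 0 → 1
  bit 1: 1 → 0
  bit 2: 1 → 0
  bit 3: 0 → 1
  bit 4: 1 → 0
  bit 5: 1 → 0
  bit 6: 0 → 1
  bit 7: 0 → 1
= 10010011


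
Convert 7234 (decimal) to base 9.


Divide by 9 repeatedly:
7234 ÷ 9 = 803 remainder 7
803 ÷ 9 = 89 remainder 2
89 ÷ 9 = 9 remainder 8
9 ÷ 9 = 1 remainder 0
1 ÷ 9 = 0 remainder 1
Reading remainders bottom-up:
= 10827


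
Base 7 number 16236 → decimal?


Positional values (base 7):
  6 × 7^0 = 6 × 1 = 6
  3 × 7^1 = 3 × 7 = 21
  2 × 7^2 = 2 × 49 = 98
  6 × 7^3 = 6 × 343 = 2058
  1 × 7^4 = 1 × 2401 = 2401
Sum = 6 + 21 + 98 + 2058 + 2401
= 4584


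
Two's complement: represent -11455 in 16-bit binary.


Original: 0010110010111111
Step 1 - Invert all bits: 1101001101000000
Step 2 - Add 1: 1101001101000000 + 1
= 1101001101000001 (represents -11455)


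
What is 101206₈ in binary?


Each octal digit → 3 binary bits:
  1 = 001
  0 = 000
  1 = 001
  2 = 010
  0 = 000
  6 = 110
Concatenate: 001 000 001 010 000 110
= 001000001010000110


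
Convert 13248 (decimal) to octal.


Divide by 8 repeatedly:
13248 ÷ 8 = 1656 remainder 0
1656 ÷ 8 = 207 remainder 0
207 ÷ 8 = 25 remainder 7
25 ÷ 8 = 3 remainder 1
3 ÷ 8 = 0 remainder 3
Reading remainders bottom-up:
= 0o31700


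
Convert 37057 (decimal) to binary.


Divide by 2 repeatedly:
37057 ÷ 2 = 18528 remainder 1
18528 ÷ 2 = 9264 remainder 0
9264 ÷ 2 = 4632 remainder 0
4632 ÷ 2 = 2316 remainder 0
2316 ÷ 2 = 1158 remainder 0
1158 ÷ 2 = 579 remainder 0
579 ÷ 2 = 289 remainder 1
289 ÷ 2 = 144 remainder 1
144 ÷ 2 = 72 remainder 0
72 ÷ 2 = 36 remainder 0
36 ÷ 2 = 18 remainder 0
18 ÷ 2 = 9 remainder 0
9 ÷ 2 = 4 remainder 1
4 ÷ 2 = 2 remainder 0
2 ÷ 2 = 1 remainder 0
1 ÷ 2 = 0 remainder 1
Reading remainders bottom-up:
= 1001000011000001


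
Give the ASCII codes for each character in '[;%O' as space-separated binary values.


String: '[;%O'  (4 characters)
Per-character ASCII lookup:
  '[': special character: '[' = 91 → 1011011
  ';': special character: ';' = 59 → 111011
  '%': special character: '%' = 37 → 100101
  'O': uppercase starts at 65: 'O' = 65 + 14 = 79 → 1001111
= 1011011 111011 100101 1001111


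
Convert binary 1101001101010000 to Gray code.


Binary: 1101001101010000
Gray code: G = B XOR (B >> 1)
B >> 1 = 0110100110101000
1101001101010000 XOR 0110100110101000:
  1 XOR 0 = 1
  1 XOR 1 = 0
  0 XOR 1 = 1
  1 XOR 0 = 1
  0 XOR 1 = 1
  0 XOR 0 = 0
  1 XOR 0 = 1
  1 XOR 1 = 0
  0 XOR 1 = 1
  1 XOR 0 = 1
  0 XOR 1 = 1
  1 XOR 0 = 1
  0 XOR 1 = 1
  0 XOR 0 = 0
  0 XOR 0 = 0
  0 XOR 0 = 0
= 1011101011111000


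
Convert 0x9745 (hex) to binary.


Each hex digit → 4 binary bits:
  9 = 1001
  7 = 0111
  4 = 0100
  5 = 0101
Concatenate: 1001 0111 0100 0101
= 1001011101000101


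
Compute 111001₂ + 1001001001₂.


Align and add column by column (LSB to MSB, carry propagating):
  00000111001
+ 01001001001
  -----------
  col 0: 1 + 1 + 0 (carry in) = 2 → bit 0, carry out 1
  col 1: 0 + 0 + 1 (carry in) = 1 → bit 1, carry out 0
  col 2: 0 + 0 + 0 (carry in) = 0 → bit 0, carry out 0
  col 3: 1 + 1 + 0 (carry in) = 2 → bit 0, carry out 1
  col 4: 1 + 0 + 1 (carry in) = 2 → bit 0, carry out 1
  col 5: 1 + 0 + 1 (carry in) = 2 → bit 0, carry out 1
  col 6: 0 + 1 + 1 (carry in) = 2 → bit 0, carry out 1
  col 7: 0 + 0 + 1 (carry in) = 1 → bit 1, carry out 0
  col 8: 0 + 0 + 0 (carry in) = 0 → bit 0, carry out 0
  col 9: 0 + 1 + 0 (carry in) = 1 → bit 1, carry out 0
  col 10: 0 + 0 + 0 (carry in) = 0 → bit 0, carry out 0
Reading bits MSB→LSB: 01010000010
Strip leading zeros: 1010000010
= 1010000010


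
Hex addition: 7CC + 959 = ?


Align and add column by column (LSB to MSB, each column mod 16 with carry):
  07CC
+ 0959
  ----
  col 0: C(12) + 9(9) + 0 (carry in) = 21 → 5(5), carry out 1
  col 1: C(12) + 5(5) + 1 (carry in) = 18 → 2(2), carry out 1
  col 2: 7(7) + 9(9) + 1 (carry in) = 17 → 1(1), carry out 1
  col 3: 0(0) + 0(0) + 1 (carry in) = 1 → 1(1), carry out 0
Reading digits MSB→LSB: 1125
Strip leading zeros: 1125
= 0x1125


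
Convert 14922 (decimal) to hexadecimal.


Divide by 16 repeatedly:
14922 ÷ 16 = 932 remainder 10 (A)
932 ÷ 16 = 58 remainder 4 (4)
58 ÷ 16 = 3 remainder 10 (A)
3 ÷ 16 = 0 remainder 3 (3)
Reading remainders bottom-up:
= 0x3A4A


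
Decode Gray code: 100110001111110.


Gray code: 100110001111110
MSB stays the same: 1
Each subsequent bit = prev_binary XOR current_gray:
  B[1] = 1 XOR 0 = 1
  B[2] = 1 XOR 0 = 1
  B[3] = 1 XOR 1 = 0
  B[4] = 0 XOR 1 = 1
  B[5] = 1 XOR 0 = 1
  B[6] = 1 XOR 0 = 1
  B[7] = 1 XOR 0 = 1
  B[8] = 1 XOR 1 = 0
  B[9] = 0 XOR 1 = 1
  B[10] = 1 XOR 1 = 0
  B[11] = 0 XOR 1 = 1
  B[12] = 1 XOR 1 = 0
  B[13] = 0 XOR 1 = 1
  B[14] = 1 XOR 0 = 1
= 111011110101011 (30635 decimal)


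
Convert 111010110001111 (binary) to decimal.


Positional values:
Bit 0: 1 × 2^0 = 1
Bit 1: 1 × 2^1 = 2
Bit 2: 1 × 2^2 = 4
Bit 3: 1 × 2^3 = 8
Bit 7: 1 × 2^7 = 128
Bit 8: 1 × 2^8 = 256
Bit 10: 1 × 2^10 = 1024
Bit 12: 1 × 2^12 = 4096
Bit 13: 1 × 2^13 = 8192
Bit 14: 1 × 2^14 = 16384
Sum = 1 + 2 + 4 + 8 + 128 + 256 + 1024 + 4096 + 8192 + 16384
= 30095


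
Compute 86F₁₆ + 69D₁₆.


Align and add column by column (LSB to MSB, each column mod 16 with carry):
  086F
+ 069D
  ----
  col 0: F(15) + D(13) + 0 (carry in) = 28 → C(12), carry out 1
  col 1: 6(6) + 9(9) + 1 (carry in) = 16 → 0(0), carry out 1
  col 2: 8(8) + 6(6) + 1 (carry in) = 15 → F(15), carry out 0
  col 3: 0(0) + 0(0) + 0 (carry in) = 0 → 0(0), carry out 0
Reading digits MSB→LSB: 0F0C
Strip leading zeros: F0C
= 0xF0C


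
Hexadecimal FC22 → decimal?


Positional values:
Position 0: 2 × 16^0 = 2 × 1 = 2
Position 1: 2 × 16^1 = 2 × 16 = 32
Position 2: C × 16^2 = 12 × 256 = 3072
Position 3: F × 16^3 = 15 × 4096 = 61440
Sum = 2 + 32 + 3072 + 61440
= 64546


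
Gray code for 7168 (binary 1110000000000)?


Binary: 1110000000000
Gray code: G = B XOR (B >> 1)
B >> 1 = 0111000000000
1110000000000 XOR 0111000000000:
  1 XOR 0 = 1
  1 XOR 1 = 0
  1 XOR 1 = 0
  0 XOR 1 = 1
  0 XOR 0 = 0
  0 XOR 0 = 0
  0 XOR 0 = 0
  0 XOR 0 = 0
  0 XOR 0 = 0
  0 XOR 0 = 0
  0 XOR 0 = 0
  0 XOR 0 = 0
  0 XOR 0 = 0
= 1001000000000


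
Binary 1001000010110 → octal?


Group into 3-bit groups: 001001000010110
  001 = 1
  001 = 1
  000 = 0
  010 = 2
  110 = 6
= 0o11026


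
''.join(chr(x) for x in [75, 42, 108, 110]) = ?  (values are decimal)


Codes (decimal): 75 42 108 110
Per-code ASCII lookup:
  75  (range 65-90: uppercase, 75 - 65 = 10) → 'K'
  42  (special character) → '*'
  108  (range 97-122: lowercase, 108 - 97 = 11) → 'l'
  110  (range 97-122: lowercase, 110 - 97 = 13) → 'n'
= 'K*ln'


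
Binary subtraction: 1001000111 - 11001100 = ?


Align and subtract column by column (LSB to MSB, borrowing when needed):
  1001000111
- 0011001100
  ----------
  col 0: (1 - 0 borrow-in) - 0 → 1 - 0 = 1, borrow out 0
  col 1: (1 - 0 borrow-in) - 0 → 1 - 0 = 1, borrow out 0
  col 2: (1 - 0 borrow-in) - 1 → 1 - 1 = 0, borrow out 0
  col 3: (0 - 0 borrow-in) - 1 → borrow from next column: (0+2) - 1 = 1, borrow out 1
  col 4: (0 - 1 borrow-in) - 0 → borrow from next column: (-1+2) - 0 = 1, borrow out 1
  col 5: (0 - 1 borrow-in) - 0 → borrow from next column: (-1+2) - 0 = 1, borrow out 1
  col 6: (1 - 1 borrow-in) - 1 → borrow from next column: (0+2) - 1 = 1, borrow out 1
  col 7: (0 - 1 borrow-in) - 1 → borrow from next column: (-1+2) - 1 = 0, borrow out 1
  col 8: (0 - 1 borrow-in) - 0 → borrow from next column: (-1+2) - 0 = 1, borrow out 1
  col 9: (1 - 1 borrow-in) - 0 → 0 - 0 = 0, borrow out 0
Reading bits MSB→LSB: 0101111011
Strip leading zeros: 101111011
= 101111011


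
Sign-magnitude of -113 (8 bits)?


Sign bit: 1 (negative)
Magnitude: 113 = 1110001
= 11110001


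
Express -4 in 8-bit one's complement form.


Original: 00000100
Invert all bits:
  bit 0: 0 → 1
  bit 1: 0 → 1
  bit 2: 0 → 1
  bit 3: 0 → 1
  bit 4: 0 → 1
  bit 5: 1 → 0
  bit 6: 0 → 1
  bit 7: 0 → 1
= 11111011


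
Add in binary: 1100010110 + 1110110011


Align and add column by column (LSB to MSB, carry propagating):
  01100010110
+ 01110110011
  -----------
  col 0: 0 + 1 + 0 (carry in) = 1 → bit 1, carry out 0
  col 1: 1 + 1 + 0 (carry in) = 2 → bit 0, carry out 1
  col 2: 1 + 0 + 1 (carry in) = 2 → bit 0, carry out 1
  col 3: 0 + 0 + 1 (carry in) = 1 → bit 1, carry out 0
  col 4: 1 + 1 + 0 (carry in) = 2 → bit 0, carry out 1
  col 5: 0 + 1 + 1 (carry in) = 2 → bit 0, carry out 1
  col 6: 0 + 0 + 1 (carry in) = 1 → bit 1, carry out 0
  col 7: 0 + 1 + 0 (carry in) = 1 → bit 1, carry out 0
  col 8: 1 + 1 + 0 (carry in) = 2 → bit 0, carry out 1
  col 9: 1 + 1 + 1 (carry in) = 3 → bit 1, carry out 1
  col 10: 0 + 0 + 1 (carry in) = 1 → bit 1, carry out 0
Reading bits MSB→LSB: 11011001001
Strip leading zeros: 11011001001
= 11011001001


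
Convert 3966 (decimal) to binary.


Divide by 2 repeatedly:
3966 ÷ 2 = 1983 remainder 0
1983 ÷ 2 = 991 remainder 1
991 ÷ 2 = 495 remainder 1
495 ÷ 2 = 247 remainder 1
247 ÷ 2 = 123 remainder 1
123 ÷ 2 = 61 remainder 1
61 ÷ 2 = 30 remainder 1
30 ÷ 2 = 15 remainder 0
15 ÷ 2 = 7 remainder 1
7 ÷ 2 = 3 remainder 1
3 ÷ 2 = 1 remainder 1
1 ÷ 2 = 0 remainder 1
Reading remainders bottom-up:
= 111101111110


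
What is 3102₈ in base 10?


Positional values:
Position 0: 2 × 8^0 = 2
Position 1: 0 × 8^1 = 0
Position 2: 1 × 8^2 = 64
Position 3: 3 × 8^3 = 1536
Sum = 2 + 0 + 64 + 1536
= 1602


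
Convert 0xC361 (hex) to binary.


Each hex digit → 4 binary bits:
  C = 1100
  3 = 0011
  6 = 0110
  1 = 0001
Concatenate: 1100 0011 0110 0001
= 1100001101100001


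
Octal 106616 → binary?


Each octal digit → 3 binary bits:
  1 = 001
  0 = 000
  6 = 110
  6 = 110
  1 = 001
  6 = 110
Concatenate: 001 000 110 110 001 110
= 001000110110001110


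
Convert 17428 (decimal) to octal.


Divide by 8 repeatedly:
17428 ÷ 8 = 2178 remainder 4
2178 ÷ 8 = 272 remainder 2
272 ÷ 8 = 34 remainder 0
34 ÷ 8 = 4 remainder 2
4 ÷ 8 = 0 remainder 4
Reading remainders bottom-up:
= 0o42024


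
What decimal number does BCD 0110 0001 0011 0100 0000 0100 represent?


Each 4-bit group → digit:
  0110 → 6
  0001 → 1
  0011 → 3
  0100 → 4
  0000 → 0
  0100 → 4
= 613404


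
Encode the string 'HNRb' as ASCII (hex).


String: 'HNRb'  (4 characters)
Per-character ASCII lookup:
  'H': uppercase starts at 65: 'H' = 65 + 7 = 72 → 0x48
  'N': uppercase starts at 65: 'N' = 65 + 13 = 78 → 0x4E
  'R': uppercase starts at 65: 'R' = 65 + 17 = 82 → 0x52
  'b': lowercase starts at 97: 'b' = 97 + 1 = 98 → 0x62
= 0x48 0x4E 0x52 0x62


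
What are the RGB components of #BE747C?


Hex: #BE747C
R = BE₁₆ = 190
G = 74₁₆ = 116
B = 7C₁₆ = 124
= RGB(190, 116, 124)


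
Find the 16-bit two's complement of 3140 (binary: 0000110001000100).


Original: 0000110001000100
Step 1 - Invert all bits: 1111001110111011
Step 2 - Add 1: 1111001110111011 + 1
= 1111001110111100 (represents -3140)


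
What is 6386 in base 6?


Divide by 6 repeatedly:
6386 ÷ 6 = 1064 remainder 2
1064 ÷ 6 = 177 remainder 2
177 ÷ 6 = 29 remainder 3
29 ÷ 6 = 4 remainder 5
4 ÷ 6 = 0 remainder 4
Reading remainders bottom-up:
= 45322


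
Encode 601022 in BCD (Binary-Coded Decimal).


Each digit → 4-bit binary:
  6 → 0110
  0 → 0000
  1 → 0001
  0 → 0000
  2 → 0010
  2 → 0010
= 0110 0000 0001 0000 0010 0010


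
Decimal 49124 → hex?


Divide by 16 repeatedly:
49124 ÷ 16 = 3070 remainder 4 (4)
3070 ÷ 16 = 191 remainder 14 (E)
191 ÷ 16 = 11 remainder 15 (F)
11 ÷ 16 = 0 remainder 11 (B)
Reading remainders bottom-up:
= 0xBFE4


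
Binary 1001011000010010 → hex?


Group into 4-bit nibbles: 1001011000010010
  1001 = 9
  0110 = 6
  0001 = 1
  0010 = 2
= 0x9612


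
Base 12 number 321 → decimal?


Positional values (base 12):
  1 × 12^0 = 1 × 1 = 1
  2 × 12^1 = 2 × 12 = 24
  3 × 12^2 = 3 × 144 = 432
Sum = 1 + 24 + 432
= 457


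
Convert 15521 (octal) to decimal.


Positional values:
Position 0: 1 × 8^0 = 1
Position 1: 2 × 8^1 = 16
Position 2: 5 × 8^2 = 320
Position 3: 5 × 8^3 = 2560
Position 4: 1 × 8^4 = 4096
Sum = 1 + 16 + 320 + 2560 + 4096
= 6993


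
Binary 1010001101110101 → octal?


Group into 3-bit groups: 001010001101110101
  001 = 1
  010 = 2
  001 = 1
  101 = 5
  110 = 6
  101 = 5
= 0o121565


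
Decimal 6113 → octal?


Divide by 8 repeatedly:
6113 ÷ 8 = 764 remainder 1
764 ÷ 8 = 95 remainder 4
95 ÷ 8 = 11 remainder 7
11 ÷ 8 = 1 remainder 3
1 ÷ 8 = 0 remainder 1
Reading remainders bottom-up:
= 0o13741


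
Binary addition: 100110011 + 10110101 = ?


Align and add column by column (LSB to MSB, carry propagating):
  0100110011
+ 0010110101
  ----------
  col 0: 1 + 1 + 0 (carry in) = 2 → bit 0, carry out 1
  col 1: 1 + 0 + 1 (carry in) = 2 → bit 0, carry out 1
  col 2: 0 + 1 + 1 (carry in) = 2 → bit 0, carry out 1
  col 3: 0 + 0 + 1 (carry in) = 1 → bit 1, carry out 0
  col 4: 1 + 1 + 0 (carry in) = 2 → bit 0, carry out 1
  col 5: 1 + 1 + 1 (carry in) = 3 → bit 1, carry out 1
  col 6: 0 + 0 + 1 (carry in) = 1 → bit 1, carry out 0
  col 7: 0 + 1 + 0 (carry in) = 1 → bit 1, carry out 0
  col 8: 1 + 0 + 0 (carry in) = 1 → bit 1, carry out 0
  col 9: 0 + 0 + 0 (carry in) = 0 → bit 0, carry out 0
Reading bits MSB→LSB: 0111101000
Strip leading zeros: 111101000
= 111101000


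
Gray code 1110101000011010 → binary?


Gray code: 1110101000011010
MSB stays the same: 1
Each subsequent bit = prev_binary XOR current_gray:
  B[1] = 1 XOR 1 = 0
  B[2] = 0 XOR 1 = 1
  B[3] = 1 XOR 0 = 1
  B[4] = 1 XOR 1 = 0
  B[5] = 0 XOR 0 = 0
  B[6] = 0 XOR 1 = 1
  B[7] = 1 XOR 0 = 1
  B[8] = 1 XOR 0 = 1
  B[9] = 1 XOR 0 = 1
  B[10] = 1 XOR 0 = 1
  B[11] = 1 XOR 1 = 0
  B[12] = 0 XOR 1 = 1
  B[13] = 1 XOR 0 = 1
  B[14] = 1 XOR 1 = 0
  B[15] = 0 XOR 0 = 0
= 1011001111101100 (46060 decimal)


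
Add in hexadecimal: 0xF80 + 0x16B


Align and add column by column (LSB to MSB, each column mod 16 with carry):
  0F80
+ 016B
  ----
  col 0: 0(0) + B(11) + 0 (carry in) = 11 → B(11), carry out 0
  col 1: 8(8) + 6(6) + 0 (carry in) = 14 → E(14), carry out 0
  col 2: F(15) + 1(1) + 0 (carry in) = 16 → 0(0), carry out 1
  col 3: 0(0) + 0(0) + 1 (carry in) = 1 → 1(1), carry out 0
Reading digits MSB→LSB: 10EB
Strip leading zeros: 10EB
= 0x10EB


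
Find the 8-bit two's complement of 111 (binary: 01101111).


Original: 01101111
Step 1 - Invert all bits: 10010000
Step 2 - Add 1: 10010000 + 1
= 10010001 (represents -111)


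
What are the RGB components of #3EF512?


Hex: #3EF512
R = 3E₁₆ = 62
G = F5₁₆ = 245
B = 12₁₆ = 18
= RGB(62, 245, 18)
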